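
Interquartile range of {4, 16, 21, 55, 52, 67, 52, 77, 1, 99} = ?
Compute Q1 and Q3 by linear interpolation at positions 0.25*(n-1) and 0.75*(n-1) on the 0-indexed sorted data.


Sorted: 1, 4, 16, 21, 52, 52, 55, 67, 77, 99
Q1 (25th %ile) = 17.2500
Q3 (75th %ile) = 64.0000
IQR = 64.0000 - 17.2500 = 46.7500

IQR = 46.7500


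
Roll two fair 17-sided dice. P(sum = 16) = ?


Total outcomes = 17×17 = 289
Favorable (sum = 16): 15
P = 15/289 = 0.0519

P = 0.0519


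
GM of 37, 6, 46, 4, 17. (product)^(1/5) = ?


Product = 37 × 6 × 46 × 4 × 17 = 694416
GM = 694416^(1/5) = 14.7341

GM = 14.7341


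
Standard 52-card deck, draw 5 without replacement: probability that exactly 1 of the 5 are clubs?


Hypergeometric: P(X=1) = C(13,1)·C(39,4) / C(52,5)
= 13 × 82251 / 2598960
= 1069263/2598960 = 0.4114

P = 0.4114


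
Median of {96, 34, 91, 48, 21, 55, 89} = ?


Sorted: 21, 34, 48, 55, 89, 91, 96
n = 7 (odd)
Middle value = 55

Median = 55


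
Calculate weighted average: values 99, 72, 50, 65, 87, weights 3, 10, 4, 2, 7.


Numerator = 99*3 + 72*10 + 50*4 + 65*2 + 87*7 = 1956
Denominator = 3 + 10 + 4 + 2 + 7 = 26
WM = 1956/26 = 75.2308

WM = 75.2308


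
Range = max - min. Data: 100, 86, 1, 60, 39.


Max = 100, Min = 1
Range = 100 - 1 = 99

Range = 99


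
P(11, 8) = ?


P(11,8) = 11!/3!
= 39916800/6
= 6652800

P(11,8) = 6652800


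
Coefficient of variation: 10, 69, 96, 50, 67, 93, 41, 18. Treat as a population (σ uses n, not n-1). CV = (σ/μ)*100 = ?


Mean = 55.5000
SD = 29.7447
CV = (29.7447/55.5000)*100 = 53.5941%

CV = 53.5941%


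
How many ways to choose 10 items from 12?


C(12,10) = 12!/(10! × 2!)
= 479001600/(3628800 × 2)
= 66

C(12,10) = 66


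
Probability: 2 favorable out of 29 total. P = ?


P = 2/29 = 0.0690

P = 0.0690


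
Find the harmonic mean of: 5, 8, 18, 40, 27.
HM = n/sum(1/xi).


Sum of reciprocals = 1/5 + 1/8 + 1/18 + 1/40 + 1/27 = 0.442593
HM = 5/0.442593 = 11.2971

HM = 11.2971


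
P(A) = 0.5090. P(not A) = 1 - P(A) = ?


P(not A) = 1 - 0.5090 = 0.4910

P(not A) = 0.4910


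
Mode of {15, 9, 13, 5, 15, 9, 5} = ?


Frequencies: 5:2, 9:2, 13:1, 15:2
Max frequency = 2
Mode = 5, 9, 15

Mode = 5, 9, 15


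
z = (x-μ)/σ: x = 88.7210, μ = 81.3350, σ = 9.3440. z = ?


z = (88.7210 - 81.3350)/9.3440
= 7.3860/9.3440
= 0.7905

z = 0.7905


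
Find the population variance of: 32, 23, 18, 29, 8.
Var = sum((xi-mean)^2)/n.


Mean = 22.0000
Squared deviations: 100.0000, 1.0000, 16.0000, 49.0000, 196.0000
Sum = 362.0000
Variance = 362.0000/5 = 72.4000

Variance = 72.4000


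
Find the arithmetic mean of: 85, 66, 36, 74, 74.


Sum = 85 + 66 + 36 + 74 + 74 = 335
n = 5
Mean = 335/5 = 67.0000

Mean = 67.0000


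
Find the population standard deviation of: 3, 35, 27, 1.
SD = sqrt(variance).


Mean = 16.5000
Variance = 218.7500
SD = sqrt(218.7500) = 14.7902

SD = 14.7902


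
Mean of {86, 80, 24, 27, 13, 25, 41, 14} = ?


Sum = 86 + 80 + 24 + 27 + 13 + 25 + 41 + 14 = 310
n = 8
Mean = 310/8 = 38.7500

Mean = 38.7500


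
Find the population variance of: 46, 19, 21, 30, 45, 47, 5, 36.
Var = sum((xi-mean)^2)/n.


Mean = 31.1250
Squared deviations: 221.2656, 147.0156, 102.5156, 1.2656, 192.5156, 252.0156, 682.5156, 23.7656
Sum = 1622.8750
Variance = 1622.8750/8 = 202.8594

Variance = 202.8594


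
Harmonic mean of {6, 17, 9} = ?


Sum of reciprocals = 1/6 + 1/17 + 1/9 = 0.336601
HM = 3/0.336601 = 8.9126

HM = 8.9126


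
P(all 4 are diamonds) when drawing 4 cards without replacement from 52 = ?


P(all diamonds) = (13/52) × (12/51) × (11/50) × (10/49)
= 0.0026

P = 0.0026


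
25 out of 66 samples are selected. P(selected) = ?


P = 25/66 = 0.3788

P = 0.3788


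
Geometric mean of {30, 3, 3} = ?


Product = 30 × 3 × 3 = 270
GM = 270^(1/3) = 6.4633

GM = 6.4633


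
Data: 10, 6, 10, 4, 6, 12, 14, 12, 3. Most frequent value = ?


Frequencies: 3:1, 4:1, 6:2, 10:2, 12:2, 14:1
Max frequency = 2
Mode = 6, 10, 12

Mode = 6, 10, 12


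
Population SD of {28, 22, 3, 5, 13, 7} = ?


Mean = 13.0000
Variance = 84.3333
SD = sqrt(84.3333) = 9.1833

SD = 9.1833


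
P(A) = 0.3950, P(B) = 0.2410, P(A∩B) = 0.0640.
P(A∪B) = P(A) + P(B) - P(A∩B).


P(A∪B) = 0.3950 + 0.2410 - 0.0640
= 0.6360 - 0.0640
= 0.5720

P(A∪B) = 0.5720


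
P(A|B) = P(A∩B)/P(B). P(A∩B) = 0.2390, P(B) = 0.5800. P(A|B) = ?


P(A|B) = 0.2390/0.5800 = 0.4121

P(A|B) = 0.4121


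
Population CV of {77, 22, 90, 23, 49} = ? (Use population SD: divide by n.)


Mean = 52.2000
SD = 27.6362
CV = (27.6362/52.2000)*100 = 52.9429%

CV = 52.9429%


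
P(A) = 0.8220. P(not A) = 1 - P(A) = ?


P(not A) = 1 - 0.8220 = 0.1780

P(not A) = 0.1780


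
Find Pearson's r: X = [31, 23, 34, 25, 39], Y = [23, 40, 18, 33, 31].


Mean X = 30.4000, Mean Y = 29.0000
SD X = 5.851496, SD Y = 7.720104
Cov = -25.800000
r = -25.800000/(5.851496*7.720104) = -0.5711

r = -0.5711


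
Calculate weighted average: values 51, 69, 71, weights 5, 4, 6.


Numerator = 51*5 + 69*4 + 71*6 = 957
Denominator = 5 + 4 + 6 = 15
WM = 957/15 = 63.8000

WM = 63.8000


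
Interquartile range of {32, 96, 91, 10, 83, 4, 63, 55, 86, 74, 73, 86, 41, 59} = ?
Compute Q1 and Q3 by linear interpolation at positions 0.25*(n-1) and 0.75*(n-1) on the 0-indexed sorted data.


Sorted: 4, 10, 32, 41, 55, 59, 63, 73, 74, 83, 86, 86, 91, 96
Q1 (25th %ile) = 44.5000
Q3 (75th %ile) = 85.2500
IQR = 85.2500 - 44.5000 = 40.7500

IQR = 40.7500


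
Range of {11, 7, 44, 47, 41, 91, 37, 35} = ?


Max = 91, Min = 7
Range = 91 - 7 = 84

Range = 84


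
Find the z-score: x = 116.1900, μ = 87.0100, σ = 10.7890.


z = (116.1900 - 87.0100)/10.7890
= 29.1800/10.7890
= 2.7046

z = 2.7046


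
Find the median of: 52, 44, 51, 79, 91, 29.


Sorted: 29, 44, 51, 52, 79, 91
n = 6 (even)
Middle values: 51 and 52
Median = (51+52)/2 = 51.5000

Median = 51.5000


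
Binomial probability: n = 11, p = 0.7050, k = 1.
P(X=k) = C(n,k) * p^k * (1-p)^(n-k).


C(11,1) = 11
p^1 = 0.705000
(1-p)^10 = 4.991375e-06
P = 11 * 0.705000 * 4.991375e-06 = 3.8708e-05

P(X=1) = 3.8708e-05


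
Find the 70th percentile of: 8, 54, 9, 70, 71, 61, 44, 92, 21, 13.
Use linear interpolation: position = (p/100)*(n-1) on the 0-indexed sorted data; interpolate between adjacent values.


Sorted: 8, 9, 13, 21, 44, 54, 61, 70, 71, 92
n = 10
Index = 70/100 * 9 = 6.3000
Lower = data[6] = 61, Upper = data[7] = 70
P70 = 61 + 0.3000*(9) = 63.7000

P70 = 63.7000


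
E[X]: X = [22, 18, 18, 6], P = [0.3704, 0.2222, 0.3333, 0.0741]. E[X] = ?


E[X] = 22*0.3704 + 18*0.2222 + 18*0.3333 + 6*0.0741
= 8.1488 + 3.9996 + 5.9994 + 0.4446
= 18.5924

E[X] = 18.5924


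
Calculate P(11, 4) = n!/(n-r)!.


P(11,4) = 11!/7!
= 39916800/5040
= 7920

P(11,4) = 7920


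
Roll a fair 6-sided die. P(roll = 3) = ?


Favorable outcomes (roll = 3): 1
Total outcomes = 6
P = 1/6 = 0.1667

P = 0.1667


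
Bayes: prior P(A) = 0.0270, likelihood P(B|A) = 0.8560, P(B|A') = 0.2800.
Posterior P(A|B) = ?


P(B) = P(B|A)*P(A) + P(B|A')*P(A')
= 0.8560*0.0270 + 0.2800*0.9730
= 0.023112 + 0.272440 = 0.295552
P(A|B) = 0.023112/0.295552 = 0.0782

P(A|B) = 0.0782


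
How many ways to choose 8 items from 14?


C(14,8) = 14!/(8! × 6!)
= 87178291200/(40320 × 720)
= 3003

C(14,8) = 3003


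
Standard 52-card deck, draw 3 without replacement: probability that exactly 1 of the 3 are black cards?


Hypergeometric: P(X=1) = C(26,1)·C(26,2) / C(52,3)
= 26 × 325 / 22100
= 8450/22100 = 0.3824

P = 0.3824


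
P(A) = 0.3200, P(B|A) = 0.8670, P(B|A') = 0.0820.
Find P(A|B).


P(B) = P(B|A)*P(A) + P(B|A')*P(A')
= 0.8670*0.3200 + 0.0820*0.6800
= 0.277440 + 0.055760 = 0.333200
P(A|B) = 0.277440/0.333200 = 0.8327

P(A|B) = 0.8327


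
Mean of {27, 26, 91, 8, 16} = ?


Sum = 27 + 26 + 91 + 8 + 16 = 168
n = 5
Mean = 168/5 = 33.6000

Mean = 33.6000


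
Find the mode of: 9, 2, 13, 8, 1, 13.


Frequencies: 1:1, 2:1, 8:1, 9:1, 13:2
Max frequency = 2
Mode = 13

Mode = 13


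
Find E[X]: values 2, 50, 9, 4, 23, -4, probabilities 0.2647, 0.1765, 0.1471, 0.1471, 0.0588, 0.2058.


E[X] = 2*0.2647 + 50*0.1765 + 9*0.1471 + 4*0.1471 + 23*0.0588 - 4*0.2058
= 0.5294 + 8.8250 + 1.3239 + 0.5884 + 1.3524 - 0.8232
= 11.7959

E[X] = 11.7959


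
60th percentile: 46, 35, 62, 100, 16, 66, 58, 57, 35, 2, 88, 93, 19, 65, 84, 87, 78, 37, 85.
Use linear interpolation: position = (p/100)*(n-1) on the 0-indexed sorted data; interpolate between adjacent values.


Sorted: 2, 16, 19, 35, 35, 37, 46, 57, 58, 62, 65, 66, 78, 84, 85, 87, 88, 93, 100
n = 19
Index = 60/100 * 18 = 10.8000
Lower = data[10] = 65, Upper = data[11] = 66
P60 = 65 + 0.8000*(1) = 65.8000

P60 = 65.8000


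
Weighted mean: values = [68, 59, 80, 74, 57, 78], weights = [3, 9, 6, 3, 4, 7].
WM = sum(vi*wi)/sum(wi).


Numerator = 68*3 + 59*9 + 80*6 + 74*3 + 57*4 + 78*7 = 2211
Denominator = 3 + 9 + 6 + 3 + 4 + 7 = 32
WM = 2211/32 = 69.0938

WM = 69.0938


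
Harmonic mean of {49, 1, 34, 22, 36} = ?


Sum of reciprocals = 1/49 + 1/1 + 1/34 + 1/22 + 1/36 = 1.123052
HM = 5/1.123052 = 4.4522

HM = 4.4522


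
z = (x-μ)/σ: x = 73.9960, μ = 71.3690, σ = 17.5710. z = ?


z = (73.9960 - 71.3690)/17.5710
= 2.6270/17.5710
= 0.1495

z = 0.1495


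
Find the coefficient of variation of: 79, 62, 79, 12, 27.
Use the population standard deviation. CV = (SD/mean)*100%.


Mean = 51.8000
SD = 27.5056
CV = (27.5056/51.8000)*100 = 53.0997%

CV = 53.0997%


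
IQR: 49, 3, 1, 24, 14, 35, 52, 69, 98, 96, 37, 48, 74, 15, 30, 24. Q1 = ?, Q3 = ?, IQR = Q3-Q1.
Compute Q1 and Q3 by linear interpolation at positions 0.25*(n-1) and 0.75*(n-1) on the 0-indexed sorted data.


Sorted: 1, 3, 14, 15, 24, 24, 30, 35, 37, 48, 49, 52, 69, 74, 96, 98
Q1 (25th %ile) = 21.7500
Q3 (75th %ile) = 56.2500
IQR = 56.2500 - 21.7500 = 34.5000

IQR = 34.5000


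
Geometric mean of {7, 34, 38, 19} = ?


Product = 7 × 34 × 38 × 19 = 171836
GM = 171836^(1/4) = 20.3600

GM = 20.3600


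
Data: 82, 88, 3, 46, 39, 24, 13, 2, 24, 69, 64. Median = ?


Sorted: 2, 3, 13, 24, 24, 39, 46, 64, 69, 82, 88
n = 11 (odd)
Middle value = 39

Median = 39


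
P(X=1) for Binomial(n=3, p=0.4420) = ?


C(3,1) = 3
p^1 = 0.442000
(1-p)^2 = 0.311364
P = 3 * 0.442000 * 0.311364 = 0.4129

P(X=1) = 0.4129


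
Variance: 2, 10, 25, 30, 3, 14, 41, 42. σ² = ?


Mean = 20.8750
Squared deviations: 356.2656, 118.2656, 17.0156, 83.2656, 319.5156, 47.2656, 405.0156, 446.2656
Sum = 1792.8750
Variance = 1792.8750/8 = 224.1094

Variance = 224.1094


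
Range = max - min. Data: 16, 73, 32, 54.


Max = 73, Min = 16
Range = 73 - 16 = 57

Range = 57


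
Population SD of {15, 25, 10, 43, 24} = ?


Mean = 23.4000
Variance = 127.4400
SD = sqrt(127.4400) = 11.2889

SD = 11.2889


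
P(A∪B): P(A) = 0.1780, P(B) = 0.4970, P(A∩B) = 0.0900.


P(A∪B) = 0.1780 + 0.4970 - 0.0900
= 0.6750 - 0.0900
= 0.5850

P(A∪B) = 0.5850


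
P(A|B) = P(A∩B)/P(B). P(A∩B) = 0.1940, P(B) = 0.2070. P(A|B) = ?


P(A|B) = 0.1940/0.2070 = 0.9372

P(A|B) = 0.9372


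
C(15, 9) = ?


C(15,9) = 15!/(9! × 6!)
= 1307674368000/(362880 × 720)
= 5005

C(15,9) = 5005


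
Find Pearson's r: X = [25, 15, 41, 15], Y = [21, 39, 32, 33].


Mean X = 24.0000, Mean Y = 31.2500
SD X = 10.630146, SD Y = 6.495191
Cov = -20.750000
r = -20.750000/(10.630146*6.495191) = -0.3005

r = -0.3005


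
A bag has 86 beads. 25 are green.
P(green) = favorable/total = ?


P = 25/86 = 0.2907

P = 0.2907


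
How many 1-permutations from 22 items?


P(22,1) = 22!/21!
= 1124000727777607680000/51090942171709440000
= 22

P(22,1) = 22


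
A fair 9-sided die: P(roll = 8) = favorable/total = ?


Favorable outcomes (roll = 8): 1
Total outcomes = 9
P = 1/9 = 0.1111

P = 0.1111


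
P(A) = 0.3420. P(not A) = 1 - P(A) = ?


P(not A) = 1 - 0.3420 = 0.6580

P(not A) = 0.6580


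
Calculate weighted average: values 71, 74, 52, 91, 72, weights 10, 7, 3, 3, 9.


Numerator = 71*10 + 74*7 + 52*3 + 91*3 + 72*9 = 2305
Denominator = 10 + 7 + 3 + 3 + 9 = 32
WM = 2305/32 = 72.0312

WM = 72.0312


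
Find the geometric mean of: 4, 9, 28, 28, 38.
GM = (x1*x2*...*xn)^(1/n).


Product = 4 × 9 × 28 × 28 × 38 = 1072512
GM = 1072512^(1/5) = 16.0724

GM = 16.0724


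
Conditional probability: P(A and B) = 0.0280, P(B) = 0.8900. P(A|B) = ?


P(A|B) = 0.0280/0.8900 = 0.0315

P(A|B) = 0.0315


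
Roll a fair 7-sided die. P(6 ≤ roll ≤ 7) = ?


Favorable outcomes (6 ≤ roll ≤ 7): 2
Total outcomes = 7
P = 2/7 = 0.2857

P = 0.2857


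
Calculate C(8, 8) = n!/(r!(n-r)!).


C(8,8) = 8!/(8! × 0!)
= 40320/(40320 × 1)
= 1

C(8,8) = 1


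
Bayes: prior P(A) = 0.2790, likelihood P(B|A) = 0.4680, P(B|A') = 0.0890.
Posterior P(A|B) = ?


P(B) = P(B|A)*P(A) + P(B|A')*P(A')
= 0.4680*0.2790 + 0.0890*0.7210
= 0.130572 + 0.064169 = 0.194741
P(A|B) = 0.130572/0.194741 = 0.6705

P(A|B) = 0.6705


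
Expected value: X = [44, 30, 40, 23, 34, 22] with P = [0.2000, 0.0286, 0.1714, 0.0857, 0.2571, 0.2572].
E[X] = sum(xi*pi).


E[X] = 44*0.2000 + 30*0.0286 + 40*0.1714 + 23*0.0857 + 34*0.2571 + 22*0.2572
= 8.8000 + 0.8580 + 6.8560 + 1.9711 + 8.7414 + 5.6584
= 32.8849

E[X] = 32.8849


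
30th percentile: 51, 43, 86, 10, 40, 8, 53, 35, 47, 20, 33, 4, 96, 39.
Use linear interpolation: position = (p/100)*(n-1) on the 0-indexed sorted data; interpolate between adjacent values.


Sorted: 4, 8, 10, 20, 33, 35, 39, 40, 43, 47, 51, 53, 86, 96
n = 14
Index = 30/100 * 13 = 3.9000
Lower = data[3] = 20, Upper = data[4] = 33
P30 = 20 + 0.9000*(13) = 31.7000

P30 = 31.7000


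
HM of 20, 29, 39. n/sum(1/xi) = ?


Sum of reciprocals = 1/20 + 1/29 + 1/39 = 0.110124
HM = 3/0.110124 = 27.2421

HM = 27.2421


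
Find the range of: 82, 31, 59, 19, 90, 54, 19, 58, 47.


Max = 90, Min = 19
Range = 90 - 19 = 71

Range = 71


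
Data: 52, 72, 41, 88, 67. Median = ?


Sorted: 41, 52, 67, 72, 88
n = 5 (odd)
Middle value = 67

Median = 67


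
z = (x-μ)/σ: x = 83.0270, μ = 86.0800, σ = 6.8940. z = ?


z = (83.0270 - 86.0800)/6.8940
= -3.0530/6.8940
= -0.4428

z = -0.4428


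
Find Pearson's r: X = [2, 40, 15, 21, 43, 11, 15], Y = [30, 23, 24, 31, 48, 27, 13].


Mean X = 21.0000, Mean Y = 28.0000
SD X = 14.030579, SD Y = 9.856108
Cov = 61.571429
r = 61.571429/(14.030579*9.856108) = 0.4452

r = 0.4452


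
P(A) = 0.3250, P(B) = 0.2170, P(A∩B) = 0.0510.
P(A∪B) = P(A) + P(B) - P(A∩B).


P(A∪B) = 0.3250 + 0.2170 - 0.0510
= 0.5420 - 0.0510
= 0.4910

P(A∪B) = 0.4910


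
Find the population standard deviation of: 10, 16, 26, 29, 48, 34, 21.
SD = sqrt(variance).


Mean = 26.2857
Variance = 133.9184
SD = sqrt(133.9184) = 11.5723

SD = 11.5723


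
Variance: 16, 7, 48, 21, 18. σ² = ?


Mean = 22.0000
Squared deviations: 36.0000, 225.0000, 676.0000, 1.0000, 16.0000
Sum = 954.0000
Variance = 954.0000/5 = 190.8000

Variance = 190.8000


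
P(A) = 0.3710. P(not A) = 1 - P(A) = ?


P(not A) = 1 - 0.3710 = 0.6290

P(not A) = 0.6290


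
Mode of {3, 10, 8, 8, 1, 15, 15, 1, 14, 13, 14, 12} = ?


Frequencies: 1:2, 3:1, 8:2, 10:1, 12:1, 13:1, 14:2, 15:2
Max frequency = 2
Mode = 1, 8, 14, 15

Mode = 1, 8, 14, 15


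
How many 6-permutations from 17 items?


P(17,6) = 17!/11!
= 355687428096000/39916800
= 8910720

P(17,6) = 8910720


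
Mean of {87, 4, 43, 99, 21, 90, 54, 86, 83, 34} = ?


Sum = 87 + 4 + 43 + 99 + 21 + 90 + 54 + 86 + 83 + 34 = 601
n = 10
Mean = 601/10 = 60.1000

Mean = 60.1000


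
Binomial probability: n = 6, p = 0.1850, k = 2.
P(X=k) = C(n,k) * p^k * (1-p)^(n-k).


C(6,2) = 15
p^2 = 0.034225
(1-p)^4 = 0.441195
P = 15 * 0.034225 * 0.441195 = 0.2265

P(X=2) = 0.2265


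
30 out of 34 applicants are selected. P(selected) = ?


P = 30/34 = 0.8824

P = 0.8824


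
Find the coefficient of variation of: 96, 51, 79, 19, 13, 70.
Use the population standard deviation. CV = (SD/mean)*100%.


Mean = 54.6667
SD = 30.4339
CV = (30.4339/54.6667)*100 = 55.6718%

CV = 55.6718%


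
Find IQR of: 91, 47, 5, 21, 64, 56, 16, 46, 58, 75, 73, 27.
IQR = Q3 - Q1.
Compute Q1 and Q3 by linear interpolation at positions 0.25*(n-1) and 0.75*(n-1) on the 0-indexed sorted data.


Sorted: 5, 16, 21, 27, 46, 47, 56, 58, 64, 73, 75, 91
Q1 (25th %ile) = 25.5000
Q3 (75th %ile) = 66.2500
IQR = 66.2500 - 25.5000 = 40.7500

IQR = 40.7500


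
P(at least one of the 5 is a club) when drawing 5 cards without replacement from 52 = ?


P(at least one) = 1 - P(none)
P(none) = (39/52) × (38/51) × (37/50) × (36/49) × (35/48) = 0.221534
P(at least one) = 1 - 0.221534 = 0.7785

P = 0.7785


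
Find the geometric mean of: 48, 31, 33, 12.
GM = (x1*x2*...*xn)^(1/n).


Product = 48 × 31 × 33 × 12 = 589248
GM = 589248^(1/4) = 27.7060

GM = 27.7060


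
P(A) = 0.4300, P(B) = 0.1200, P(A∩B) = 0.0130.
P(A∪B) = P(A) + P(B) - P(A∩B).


P(A∪B) = 0.4300 + 0.1200 - 0.0130
= 0.5500 - 0.0130
= 0.5370

P(A∪B) = 0.5370


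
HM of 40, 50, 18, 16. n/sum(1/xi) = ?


Sum of reciprocals = 1/40 + 1/50 + 1/18 + 1/16 = 0.163056
HM = 4/0.163056 = 24.5315

HM = 24.5315


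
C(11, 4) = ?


C(11,4) = 11!/(4! × 7!)
= 39916800/(24 × 5040)
= 330

C(11,4) = 330


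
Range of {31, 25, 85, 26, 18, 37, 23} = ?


Max = 85, Min = 18
Range = 85 - 18 = 67

Range = 67


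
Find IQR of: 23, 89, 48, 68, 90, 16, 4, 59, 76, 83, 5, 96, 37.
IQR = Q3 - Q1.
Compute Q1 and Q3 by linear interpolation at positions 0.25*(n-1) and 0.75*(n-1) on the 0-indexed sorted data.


Sorted: 4, 5, 16, 23, 37, 48, 59, 68, 76, 83, 89, 90, 96
Q1 (25th %ile) = 23.0000
Q3 (75th %ile) = 83.0000
IQR = 83.0000 - 23.0000 = 60.0000

IQR = 60.0000


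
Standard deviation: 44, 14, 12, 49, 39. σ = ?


Mean = 31.6000
Variance = 241.0400
SD = sqrt(241.0400) = 15.5255

SD = 15.5255


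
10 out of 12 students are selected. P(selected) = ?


P = 10/12 = 0.8333

P = 0.8333


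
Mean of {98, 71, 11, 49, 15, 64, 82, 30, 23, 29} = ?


Sum = 98 + 71 + 11 + 49 + 15 + 64 + 82 + 30 + 23 + 29 = 472
n = 10
Mean = 472/10 = 47.2000

Mean = 47.2000


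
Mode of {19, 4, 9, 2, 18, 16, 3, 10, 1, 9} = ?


Frequencies: 1:1, 2:1, 3:1, 4:1, 9:2, 10:1, 16:1, 18:1, 19:1
Max frequency = 2
Mode = 9

Mode = 9


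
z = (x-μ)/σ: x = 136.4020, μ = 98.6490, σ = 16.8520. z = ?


z = (136.4020 - 98.6490)/16.8520
= 37.7530/16.8520
= 2.2403

z = 2.2403


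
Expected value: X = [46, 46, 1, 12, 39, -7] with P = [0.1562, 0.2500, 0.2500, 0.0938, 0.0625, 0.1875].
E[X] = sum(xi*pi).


E[X] = 46*0.1562 + 46*0.2500 + 1*0.2500 + 12*0.0938 + 39*0.0625 - 7*0.1875
= 7.1852 + 11.5000 + 0.2500 + 1.1256 + 2.4375 - 1.3125
= 21.1858

E[X] = 21.1858


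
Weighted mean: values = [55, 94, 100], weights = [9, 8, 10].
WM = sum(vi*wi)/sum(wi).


Numerator = 55*9 + 94*8 + 100*10 = 2247
Denominator = 9 + 8 + 10 = 27
WM = 2247/27 = 83.2222

WM = 83.2222


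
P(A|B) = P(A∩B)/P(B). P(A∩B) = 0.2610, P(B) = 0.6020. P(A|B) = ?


P(A|B) = 0.2610/0.6020 = 0.4336

P(A|B) = 0.4336


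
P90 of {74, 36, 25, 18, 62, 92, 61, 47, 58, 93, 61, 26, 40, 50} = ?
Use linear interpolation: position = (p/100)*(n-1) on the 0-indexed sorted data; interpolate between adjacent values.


Sorted: 18, 25, 26, 36, 40, 47, 50, 58, 61, 61, 62, 74, 92, 93
n = 14
Index = 90/100 * 13 = 11.7000
Lower = data[11] = 74, Upper = data[12] = 92
P90 = 74 + 0.7000*(18) = 86.6000

P90 = 86.6000


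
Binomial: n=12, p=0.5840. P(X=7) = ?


C(12,7) = 792
p^7 = 0.023168
(1-p)^5 = 0.012459
P = 792 * 0.023168 * 0.012459 = 0.2286

P(X=7) = 0.2286


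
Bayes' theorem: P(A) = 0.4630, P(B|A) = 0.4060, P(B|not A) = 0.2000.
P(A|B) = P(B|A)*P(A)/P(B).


P(B) = P(B|A)*P(A) + P(B|A')*P(A')
= 0.4060*0.4630 + 0.2000*0.5370
= 0.187978 + 0.107400 = 0.295378
P(A|B) = 0.187978/0.295378 = 0.6364

P(A|B) = 0.6364


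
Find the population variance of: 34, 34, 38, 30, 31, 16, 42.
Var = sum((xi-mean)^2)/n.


Mean = 32.1429
Squared deviations: 3.4490, 3.4490, 34.3061, 4.5918, 1.3061, 260.5918, 97.1633
Sum = 404.8571
Variance = 404.8571/7 = 57.8367

Variance = 57.8367


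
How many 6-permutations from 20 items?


P(20,6) = 20!/14!
= 2432902008176640000/87178291200
= 27907200

P(20,6) = 27907200


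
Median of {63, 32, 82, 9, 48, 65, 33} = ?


Sorted: 9, 32, 33, 48, 63, 65, 82
n = 7 (odd)
Middle value = 48

Median = 48


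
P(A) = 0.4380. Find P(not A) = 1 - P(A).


P(not A) = 1 - 0.4380 = 0.5620

P(not A) = 0.5620


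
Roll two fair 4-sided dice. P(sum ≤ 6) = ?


Total outcomes = 4×4 = 16
Favorable (sum ≤ 6): 13
P = 13/16 = 0.8125

P = 0.8125


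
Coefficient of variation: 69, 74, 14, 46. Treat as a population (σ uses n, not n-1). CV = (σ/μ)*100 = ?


Mean = 50.7500
SD = 23.6999
CV = (23.6999/50.7500)*100 = 46.6994%

CV = 46.6994%


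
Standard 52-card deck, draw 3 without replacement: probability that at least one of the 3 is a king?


P(at least one) = 1 - P(none)
P(none) = (48/52) × (47/51) × (46/50) = 0.782624
P(at least one) = 1 - 0.782624 = 0.2174

P = 0.2174


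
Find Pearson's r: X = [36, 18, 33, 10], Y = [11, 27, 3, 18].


Mean X = 24.2500, Mean Y = 14.7500
SD X = 10.685855, SD Y = 8.842370
Cov = -67.437500
r = -67.437500/(10.685855*8.842370) = -0.7137

r = -0.7137


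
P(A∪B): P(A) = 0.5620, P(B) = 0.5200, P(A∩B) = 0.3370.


P(A∪B) = 0.5620 + 0.5200 - 0.3370
= 1.0820 - 0.3370
= 0.7450

P(A∪B) = 0.7450


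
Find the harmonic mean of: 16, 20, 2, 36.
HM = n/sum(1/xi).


Sum of reciprocals = 1/16 + 1/20 + 1/2 + 1/36 = 0.640278
HM = 4/0.640278 = 6.2473

HM = 6.2473


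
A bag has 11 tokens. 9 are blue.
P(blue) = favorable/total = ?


P = 9/11 = 0.8182

P = 0.8182


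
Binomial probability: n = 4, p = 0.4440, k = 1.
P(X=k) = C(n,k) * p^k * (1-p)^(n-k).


C(4,1) = 4
p^1 = 0.444000
(1-p)^3 = 0.171880
P = 4 * 0.444000 * 0.171880 = 0.3053

P(X=1) = 0.3053


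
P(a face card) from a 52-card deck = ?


12 face cards in 52 cards
P = 12/52 = 0.2308

P = 0.2308


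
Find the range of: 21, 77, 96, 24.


Max = 96, Min = 21
Range = 96 - 21 = 75

Range = 75


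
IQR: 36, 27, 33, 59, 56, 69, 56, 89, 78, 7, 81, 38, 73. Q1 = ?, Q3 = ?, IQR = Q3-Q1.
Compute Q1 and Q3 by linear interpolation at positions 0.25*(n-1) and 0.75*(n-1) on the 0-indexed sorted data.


Sorted: 7, 27, 33, 36, 38, 56, 56, 59, 69, 73, 78, 81, 89
Q1 (25th %ile) = 36.0000
Q3 (75th %ile) = 73.0000
IQR = 73.0000 - 36.0000 = 37.0000

IQR = 37.0000


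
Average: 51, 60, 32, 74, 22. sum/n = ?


Sum = 51 + 60 + 32 + 74 + 22 = 239
n = 5
Mean = 239/5 = 47.8000

Mean = 47.8000


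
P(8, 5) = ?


P(8,5) = 8!/3!
= 40320/6
= 6720

P(8,5) = 6720


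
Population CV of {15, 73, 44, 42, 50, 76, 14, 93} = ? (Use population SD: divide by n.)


Mean = 50.8750
SD = 26.6197
CV = (26.6197/50.8750)*100 = 52.3238%

CV = 52.3238%


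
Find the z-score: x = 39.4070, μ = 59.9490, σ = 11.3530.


z = (39.4070 - 59.9490)/11.3530
= -20.5420/11.3530
= -1.8094

z = -1.8094


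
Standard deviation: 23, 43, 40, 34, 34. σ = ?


Mean = 34.8000
Variance = 46.9600
SD = sqrt(46.9600) = 6.8527

SD = 6.8527


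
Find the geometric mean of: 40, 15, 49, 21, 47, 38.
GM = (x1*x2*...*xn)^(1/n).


Product = 40 × 15 × 49 × 21 × 47 × 38 = 1102676400
GM = 1102676400^(1/6) = 32.1421

GM = 32.1421


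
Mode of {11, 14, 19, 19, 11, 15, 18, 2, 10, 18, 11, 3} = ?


Frequencies: 2:1, 3:1, 10:1, 11:3, 14:1, 15:1, 18:2, 19:2
Max frequency = 3
Mode = 11

Mode = 11


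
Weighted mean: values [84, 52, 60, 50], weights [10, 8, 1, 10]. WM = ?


Numerator = 84*10 + 52*8 + 60*1 + 50*10 = 1816
Denominator = 10 + 8 + 1 + 10 = 29
WM = 1816/29 = 62.6207

WM = 62.6207


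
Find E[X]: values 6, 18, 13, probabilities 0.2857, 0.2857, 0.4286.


E[X] = 6*0.2857 + 18*0.2857 + 13*0.4286
= 1.7142 + 5.1426 + 5.5718
= 12.4286

E[X] = 12.4286


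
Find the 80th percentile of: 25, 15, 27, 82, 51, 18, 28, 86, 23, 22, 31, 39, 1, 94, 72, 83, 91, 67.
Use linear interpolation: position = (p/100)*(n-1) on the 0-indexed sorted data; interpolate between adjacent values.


Sorted: 1, 15, 18, 22, 23, 25, 27, 28, 31, 39, 51, 67, 72, 82, 83, 86, 91, 94
n = 18
Index = 80/100 * 17 = 13.6000
Lower = data[13] = 82, Upper = data[14] = 83
P80 = 82 + 0.6000*(1) = 82.6000

P80 = 82.6000


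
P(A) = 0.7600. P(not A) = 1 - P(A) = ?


P(not A) = 1 - 0.7600 = 0.2400

P(not A) = 0.2400


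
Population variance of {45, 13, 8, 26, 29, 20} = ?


Mean = 23.5000
Squared deviations: 462.2500, 110.2500, 240.2500, 6.2500, 30.2500, 12.2500
Sum = 861.5000
Variance = 861.5000/6 = 143.5833

Variance = 143.5833


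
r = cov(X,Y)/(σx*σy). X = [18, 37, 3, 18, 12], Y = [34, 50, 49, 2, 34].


Mean X = 17.6000, Mean Y = 33.8000
SD X = 11.146300, SD Y = 17.348199
Cov = 15.720000
r = 15.720000/(11.146300*17.348199) = 0.0813

r = 0.0813


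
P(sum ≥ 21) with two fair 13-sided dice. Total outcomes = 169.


Total outcomes = 13×13 = 169
Favorable (sum ≥ 21): 21
P = 21/169 = 0.1243

P = 0.1243


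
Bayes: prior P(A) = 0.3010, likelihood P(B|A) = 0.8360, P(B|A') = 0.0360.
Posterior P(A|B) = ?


P(B) = P(B|A)*P(A) + P(B|A')*P(A')
= 0.8360*0.3010 + 0.0360*0.6990
= 0.251636 + 0.025164 = 0.276800
P(A|B) = 0.251636/0.276800 = 0.9091

P(A|B) = 0.9091


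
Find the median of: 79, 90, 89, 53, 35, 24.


Sorted: 24, 35, 53, 79, 89, 90
n = 6 (even)
Middle values: 53 and 79
Median = (53+79)/2 = 66.0000

Median = 66.0000


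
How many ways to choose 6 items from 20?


C(20,6) = 20!/(6! × 14!)
= 2432902008176640000/(720 × 87178291200)
= 38760

C(20,6) = 38760


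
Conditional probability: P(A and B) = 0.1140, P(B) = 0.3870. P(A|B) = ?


P(A|B) = 0.1140/0.3870 = 0.2946

P(A|B) = 0.2946


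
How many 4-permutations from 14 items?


P(14,4) = 14!/10!
= 87178291200/3628800
= 24024

P(14,4) = 24024


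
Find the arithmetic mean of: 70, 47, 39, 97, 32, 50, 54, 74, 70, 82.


Sum = 70 + 47 + 39 + 97 + 32 + 50 + 54 + 74 + 70 + 82 = 615
n = 10
Mean = 615/10 = 61.5000

Mean = 61.5000


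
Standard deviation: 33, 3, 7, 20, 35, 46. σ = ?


Mean = 24.0000
Variance = 238.6667
SD = sqrt(238.6667) = 15.4488

SD = 15.4488


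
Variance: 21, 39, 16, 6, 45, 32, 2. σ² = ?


Mean = 23.0000
Squared deviations: 4.0000, 256.0000, 49.0000, 289.0000, 484.0000, 81.0000, 441.0000
Sum = 1604.0000
Variance = 1604.0000/7 = 229.1429

Variance = 229.1429


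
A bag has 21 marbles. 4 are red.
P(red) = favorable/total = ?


P = 4/21 = 0.1905

P = 0.1905


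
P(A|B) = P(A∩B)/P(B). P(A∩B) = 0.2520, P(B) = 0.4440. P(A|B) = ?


P(A|B) = 0.2520/0.4440 = 0.5676

P(A|B) = 0.5676


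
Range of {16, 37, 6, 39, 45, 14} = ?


Max = 45, Min = 6
Range = 45 - 6 = 39

Range = 39


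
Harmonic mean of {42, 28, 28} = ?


Sum of reciprocals = 1/42 + 1/28 + 1/28 = 0.095238
HM = 3/0.095238 = 31.5000

HM = 31.5000


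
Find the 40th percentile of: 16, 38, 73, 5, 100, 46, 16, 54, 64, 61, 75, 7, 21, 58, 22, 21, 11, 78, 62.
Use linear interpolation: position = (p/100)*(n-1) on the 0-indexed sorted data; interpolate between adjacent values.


Sorted: 5, 7, 11, 16, 16, 21, 21, 22, 38, 46, 54, 58, 61, 62, 64, 73, 75, 78, 100
n = 19
Index = 40/100 * 18 = 7.2000
Lower = data[7] = 22, Upper = data[8] = 38
P40 = 22 + 0.2000*(16) = 25.2000

P40 = 25.2000


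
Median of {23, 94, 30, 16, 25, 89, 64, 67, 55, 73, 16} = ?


Sorted: 16, 16, 23, 25, 30, 55, 64, 67, 73, 89, 94
n = 11 (odd)
Middle value = 55

Median = 55


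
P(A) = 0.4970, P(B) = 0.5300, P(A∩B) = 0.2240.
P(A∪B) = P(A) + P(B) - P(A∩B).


P(A∪B) = 0.4970 + 0.5300 - 0.2240
= 1.0270 - 0.2240
= 0.8030

P(A∪B) = 0.8030


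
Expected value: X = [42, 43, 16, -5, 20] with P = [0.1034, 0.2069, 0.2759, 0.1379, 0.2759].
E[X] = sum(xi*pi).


E[X] = 42*0.1034 + 43*0.2069 + 16*0.2759 - 5*0.1379 + 20*0.2759
= 4.3428 + 8.8967 + 4.4144 - 0.6895 + 5.5180
= 22.4824

E[X] = 22.4824


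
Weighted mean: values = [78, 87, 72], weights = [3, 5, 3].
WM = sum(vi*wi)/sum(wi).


Numerator = 78*3 + 87*5 + 72*3 = 885
Denominator = 3 + 5 + 3 = 11
WM = 885/11 = 80.4545

WM = 80.4545


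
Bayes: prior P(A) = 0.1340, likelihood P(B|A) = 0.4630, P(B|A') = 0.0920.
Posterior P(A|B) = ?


P(B) = P(B|A)*P(A) + P(B|A')*P(A')
= 0.4630*0.1340 + 0.0920*0.8660
= 0.062042 + 0.079672 = 0.141714
P(A|B) = 0.062042/0.141714 = 0.4378

P(A|B) = 0.4378


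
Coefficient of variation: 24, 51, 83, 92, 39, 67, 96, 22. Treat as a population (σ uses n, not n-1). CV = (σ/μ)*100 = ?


Mean = 59.2500
SD = 27.7387
CV = (27.7387/59.2500)*100 = 46.8164%

CV = 46.8164%


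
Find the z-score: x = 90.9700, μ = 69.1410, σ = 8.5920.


z = (90.9700 - 69.1410)/8.5920
= 21.8290/8.5920
= 2.5406

z = 2.5406


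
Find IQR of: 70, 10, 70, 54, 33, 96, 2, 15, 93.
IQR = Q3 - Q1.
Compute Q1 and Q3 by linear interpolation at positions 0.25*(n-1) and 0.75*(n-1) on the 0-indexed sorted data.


Sorted: 2, 10, 15, 33, 54, 70, 70, 93, 96
Q1 (25th %ile) = 15.0000
Q3 (75th %ile) = 70.0000
IQR = 70.0000 - 15.0000 = 55.0000

IQR = 55.0000


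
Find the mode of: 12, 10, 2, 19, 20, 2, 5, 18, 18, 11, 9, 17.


Frequencies: 2:2, 5:1, 9:1, 10:1, 11:1, 12:1, 17:1, 18:2, 19:1, 20:1
Max frequency = 2
Mode = 2, 18

Mode = 2, 18


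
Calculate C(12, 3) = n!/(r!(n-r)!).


C(12,3) = 12!/(3! × 9!)
= 479001600/(6 × 362880)
= 220

C(12,3) = 220


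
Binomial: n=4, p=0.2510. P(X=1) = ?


C(4,1) = 4
p^1 = 0.251000
(1-p)^3 = 0.420190
P = 4 * 0.251000 * 0.420190 = 0.4219

P(X=1) = 0.4219


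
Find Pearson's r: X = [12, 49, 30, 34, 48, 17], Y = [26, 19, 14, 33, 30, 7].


Mean X = 31.6667, Mean Y = 21.5000
SD X = 14.007934, SD Y = 9.105859
Cov = 43.166667
r = 43.166667/(14.007934*9.105859) = 0.3384

r = 0.3384


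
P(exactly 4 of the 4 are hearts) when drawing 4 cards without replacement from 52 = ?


Hypergeometric: P(X=4) = C(13,4)·C(39,0) / C(52,4)
= 715 × 1 / 270725
= 715/270725 = 0.0026

P = 0.0026


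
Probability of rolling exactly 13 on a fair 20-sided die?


Favorable outcomes (roll = 13): 1
Total outcomes = 20
P = 1/20 = 0.0500

P = 0.0500


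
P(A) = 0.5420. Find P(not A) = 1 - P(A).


P(not A) = 1 - 0.5420 = 0.4580

P(not A) = 0.4580


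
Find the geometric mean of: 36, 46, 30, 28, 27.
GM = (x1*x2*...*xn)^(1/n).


Product = 36 × 46 × 30 × 28 × 27 = 37558080
GM = 37558080^(1/5) = 32.7296

GM = 32.7296


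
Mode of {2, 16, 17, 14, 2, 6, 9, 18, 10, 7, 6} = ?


Frequencies: 2:2, 6:2, 7:1, 9:1, 10:1, 14:1, 16:1, 17:1, 18:1
Max frequency = 2
Mode = 2, 6

Mode = 2, 6


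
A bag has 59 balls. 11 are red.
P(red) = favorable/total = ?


P = 11/59 = 0.1864

P = 0.1864


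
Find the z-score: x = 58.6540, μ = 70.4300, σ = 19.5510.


z = (58.6540 - 70.4300)/19.5510
= -11.7760/19.5510
= -0.6023

z = -0.6023


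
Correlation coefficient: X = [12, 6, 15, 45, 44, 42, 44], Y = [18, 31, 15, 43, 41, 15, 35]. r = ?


Mean X = 29.7143, Mean Y = 28.2857
SD X = 16.411793, SD Y = 11.272144
Cov = 93.224490
r = 93.224490/(16.411793*11.272144) = 0.5039

r = 0.5039


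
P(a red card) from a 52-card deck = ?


26 red cards in 52 cards
P = 26/52 = 0.5000

P = 0.5000


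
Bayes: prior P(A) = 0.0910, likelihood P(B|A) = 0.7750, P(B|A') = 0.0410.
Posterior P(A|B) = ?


P(B) = P(B|A)*P(A) + P(B|A')*P(A')
= 0.7750*0.0910 + 0.0410*0.9090
= 0.070525 + 0.037269 = 0.107794
P(A|B) = 0.070525/0.107794 = 0.6543

P(A|B) = 0.6543


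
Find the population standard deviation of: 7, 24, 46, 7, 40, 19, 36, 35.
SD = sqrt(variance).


Mean = 26.7500
Variance = 193.4375
SD = sqrt(193.4375) = 13.9082

SD = 13.9082


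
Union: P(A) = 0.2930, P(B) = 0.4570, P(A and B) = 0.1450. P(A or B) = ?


P(A∪B) = 0.2930 + 0.4570 - 0.1450
= 0.7500 - 0.1450
= 0.6050

P(A∪B) = 0.6050


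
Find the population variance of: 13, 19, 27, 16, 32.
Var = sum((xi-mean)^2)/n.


Mean = 21.4000
Squared deviations: 70.5600, 5.7600, 31.3600, 29.1600, 112.3600
Sum = 249.2000
Variance = 249.2000/5 = 49.8400

Variance = 49.8400


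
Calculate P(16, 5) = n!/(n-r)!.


P(16,5) = 16!/11!
= 20922789888000/39916800
= 524160

P(16,5) = 524160


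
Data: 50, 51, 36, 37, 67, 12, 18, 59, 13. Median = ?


Sorted: 12, 13, 18, 36, 37, 50, 51, 59, 67
n = 9 (odd)
Middle value = 37

Median = 37


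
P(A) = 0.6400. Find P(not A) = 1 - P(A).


P(not A) = 1 - 0.6400 = 0.3600

P(not A) = 0.3600


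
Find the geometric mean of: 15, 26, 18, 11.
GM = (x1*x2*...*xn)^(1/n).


Product = 15 × 26 × 18 × 11 = 77220
GM = 77220^(1/4) = 16.6699

GM = 16.6699


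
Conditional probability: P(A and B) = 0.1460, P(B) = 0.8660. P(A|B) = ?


P(A|B) = 0.1460/0.8660 = 0.1686

P(A|B) = 0.1686


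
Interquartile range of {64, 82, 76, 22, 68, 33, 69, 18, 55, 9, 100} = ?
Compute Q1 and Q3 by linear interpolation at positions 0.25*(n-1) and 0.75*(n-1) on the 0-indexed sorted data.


Sorted: 9, 18, 22, 33, 55, 64, 68, 69, 76, 82, 100
Q1 (25th %ile) = 27.5000
Q3 (75th %ile) = 72.5000
IQR = 72.5000 - 27.5000 = 45.0000

IQR = 45.0000


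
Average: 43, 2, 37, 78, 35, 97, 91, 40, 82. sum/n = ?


Sum = 43 + 2 + 37 + 78 + 35 + 97 + 91 + 40 + 82 = 505
n = 9
Mean = 505/9 = 56.1111

Mean = 56.1111


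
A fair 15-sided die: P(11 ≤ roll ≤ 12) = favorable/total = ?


Favorable outcomes (11 ≤ roll ≤ 12): 2
Total outcomes = 15
P = 2/15 = 0.1333

P = 0.1333


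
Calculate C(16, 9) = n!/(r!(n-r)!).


C(16,9) = 16!/(9! × 7!)
= 20922789888000/(362880 × 5040)
= 11440

C(16,9) = 11440


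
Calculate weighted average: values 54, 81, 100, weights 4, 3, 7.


Numerator = 54*4 + 81*3 + 100*7 = 1159
Denominator = 4 + 3 + 7 = 14
WM = 1159/14 = 82.7857

WM = 82.7857


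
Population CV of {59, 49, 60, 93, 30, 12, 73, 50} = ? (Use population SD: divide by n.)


Mean = 53.2500
SD = 23.2366
CV = (23.2366/53.2500)*100 = 43.6367%

CV = 43.6367%


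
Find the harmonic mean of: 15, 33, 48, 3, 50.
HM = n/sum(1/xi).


Sum of reciprocals = 1/15 + 1/33 + 1/48 + 1/3 + 1/50 = 0.471136
HM = 5/0.471136 = 10.6126

HM = 10.6126


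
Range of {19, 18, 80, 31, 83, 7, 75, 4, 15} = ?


Max = 83, Min = 4
Range = 83 - 4 = 79

Range = 79


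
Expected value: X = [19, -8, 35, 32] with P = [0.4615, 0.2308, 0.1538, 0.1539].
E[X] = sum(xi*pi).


E[X] = 19*0.4615 - 8*0.2308 + 35*0.1538 + 32*0.1539
= 8.7685 - 1.8464 + 5.3830 + 4.9248
= 17.2299

E[X] = 17.2299


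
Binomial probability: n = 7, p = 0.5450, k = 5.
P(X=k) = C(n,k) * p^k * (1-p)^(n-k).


C(7,5) = 21
p^5 = 0.048082
(1-p)^2 = 0.207025
P = 21 * 0.048082 * 0.207025 = 0.2090

P(X=5) = 0.2090


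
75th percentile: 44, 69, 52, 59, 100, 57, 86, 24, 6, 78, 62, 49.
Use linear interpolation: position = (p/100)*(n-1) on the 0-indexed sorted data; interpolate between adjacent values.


Sorted: 6, 24, 44, 49, 52, 57, 59, 62, 69, 78, 86, 100
n = 12
Index = 75/100 * 11 = 8.2500
Lower = data[8] = 69, Upper = data[9] = 78
P75 = 69 + 0.2500*(9) = 71.2500

P75 = 71.2500


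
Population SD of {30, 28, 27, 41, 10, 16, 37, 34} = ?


Mean = 27.8750
Variance = 94.8594
SD = sqrt(94.8594) = 9.7396

SD = 9.7396


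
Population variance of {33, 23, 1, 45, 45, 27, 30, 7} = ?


Mean = 26.3750
Squared deviations: 43.8906, 11.3906, 643.8906, 346.8906, 346.8906, 0.3906, 13.1406, 375.3906
Sum = 1781.8750
Variance = 1781.8750/8 = 222.7344

Variance = 222.7344


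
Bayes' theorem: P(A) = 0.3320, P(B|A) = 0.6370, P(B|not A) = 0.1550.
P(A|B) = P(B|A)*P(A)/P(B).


P(B) = P(B|A)*P(A) + P(B|A')*P(A')
= 0.6370*0.3320 + 0.1550*0.6680
= 0.211484 + 0.103540 = 0.315024
P(A|B) = 0.211484/0.315024 = 0.6713

P(A|B) = 0.6713


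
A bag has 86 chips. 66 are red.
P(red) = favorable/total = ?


P = 66/86 = 0.7674

P = 0.7674


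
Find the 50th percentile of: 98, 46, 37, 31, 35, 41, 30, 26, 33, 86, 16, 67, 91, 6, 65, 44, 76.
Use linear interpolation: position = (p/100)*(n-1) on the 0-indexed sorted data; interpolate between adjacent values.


Sorted: 6, 16, 26, 30, 31, 33, 35, 37, 41, 44, 46, 65, 67, 76, 86, 91, 98
n = 17
Index = 50/100 * 16 = 8.0000
Lower = data[8] = 41, Upper = data[9] = 44
P50 = 41 + 0*(3) = 41.0000

P50 = 41.0000


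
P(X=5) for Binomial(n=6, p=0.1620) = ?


C(6,5) = 6
p^5 = 0.000112
(1-p)^1 = 0.838000
P = 6 * 0.000112 * 0.838000 = 0.0006

P(X=5) = 0.0006


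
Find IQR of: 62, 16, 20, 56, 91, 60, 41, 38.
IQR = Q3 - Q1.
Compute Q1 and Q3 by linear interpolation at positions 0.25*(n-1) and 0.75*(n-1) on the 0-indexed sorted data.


Sorted: 16, 20, 38, 41, 56, 60, 62, 91
Q1 (25th %ile) = 33.5000
Q3 (75th %ile) = 60.5000
IQR = 60.5000 - 33.5000 = 27.0000

IQR = 27.0000


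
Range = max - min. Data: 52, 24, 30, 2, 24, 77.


Max = 77, Min = 2
Range = 77 - 2 = 75

Range = 75


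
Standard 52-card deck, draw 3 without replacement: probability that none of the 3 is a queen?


P(no queens) = (48/52) × (47/51) × (46/50)
= 0.7826

P = 0.7826


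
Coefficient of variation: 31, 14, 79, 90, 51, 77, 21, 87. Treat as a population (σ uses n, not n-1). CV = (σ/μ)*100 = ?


Mean = 56.2500
SD = 28.9946
CV = (28.9946/56.2500)*100 = 51.5460%

CV = 51.5460%


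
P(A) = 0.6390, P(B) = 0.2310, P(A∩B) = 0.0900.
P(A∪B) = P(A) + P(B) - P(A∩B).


P(A∪B) = 0.6390 + 0.2310 - 0.0900
= 0.8700 - 0.0900
= 0.7800

P(A∪B) = 0.7800


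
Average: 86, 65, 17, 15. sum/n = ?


Sum = 86 + 65 + 17 + 15 = 183
n = 4
Mean = 183/4 = 45.7500

Mean = 45.7500


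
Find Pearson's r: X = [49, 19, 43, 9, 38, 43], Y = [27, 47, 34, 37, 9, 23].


Mean X = 33.5000, Mean Y = 29.5000
SD X = 14.442414, SD Y = 11.912878
Cov = -97.916667
r = -97.916667/(14.442414*11.912878) = -0.5691

r = -0.5691


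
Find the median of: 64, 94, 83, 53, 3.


Sorted: 3, 53, 64, 83, 94
n = 5 (odd)
Middle value = 64

Median = 64


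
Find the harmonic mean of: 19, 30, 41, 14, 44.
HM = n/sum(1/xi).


Sum of reciprocals = 1/19 + 1/30 + 1/41 + 1/14 + 1/44 = 0.204511
HM = 5/0.204511 = 24.4486

HM = 24.4486


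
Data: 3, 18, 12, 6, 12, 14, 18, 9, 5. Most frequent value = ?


Frequencies: 3:1, 5:1, 6:1, 9:1, 12:2, 14:1, 18:2
Max frequency = 2
Mode = 12, 18

Mode = 12, 18


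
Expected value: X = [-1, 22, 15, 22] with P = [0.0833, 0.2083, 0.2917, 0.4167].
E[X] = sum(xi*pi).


E[X] = -1*0.0833 + 22*0.2083 + 15*0.2917 + 22*0.4167
= -0.0833 + 4.5826 + 4.3755 + 9.1674
= 18.0422

E[X] = 18.0422


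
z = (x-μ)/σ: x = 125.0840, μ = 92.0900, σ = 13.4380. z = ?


z = (125.0840 - 92.0900)/13.4380
= 32.9940/13.4380
= 2.4553

z = 2.4553


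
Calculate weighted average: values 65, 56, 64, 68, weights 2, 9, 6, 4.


Numerator = 65*2 + 56*9 + 64*6 + 68*4 = 1290
Denominator = 2 + 9 + 6 + 4 = 21
WM = 1290/21 = 61.4286

WM = 61.4286


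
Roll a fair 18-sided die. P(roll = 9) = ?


Favorable outcomes (roll = 9): 1
Total outcomes = 18
P = 1/18 = 0.0556

P = 0.0556


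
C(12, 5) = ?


C(12,5) = 12!/(5! × 7!)
= 479001600/(120 × 5040)
= 792

C(12,5) = 792


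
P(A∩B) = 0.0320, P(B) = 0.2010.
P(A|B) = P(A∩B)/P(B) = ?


P(A|B) = 0.0320/0.2010 = 0.1592

P(A|B) = 0.1592


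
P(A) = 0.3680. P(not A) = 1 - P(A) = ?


P(not A) = 1 - 0.3680 = 0.6320

P(not A) = 0.6320


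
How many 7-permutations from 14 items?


P(14,7) = 14!/7!
= 87178291200/5040
= 17297280

P(14,7) = 17297280
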